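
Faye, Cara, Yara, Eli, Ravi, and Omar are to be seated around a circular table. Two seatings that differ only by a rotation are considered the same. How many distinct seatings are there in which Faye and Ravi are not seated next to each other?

All circular seatings of 6 people number (5)! = 120.
Seatings with Faye beside Ravi: treat them as a block with 2 internal orders, giving 2 × (4)! = 48.
Subtracting, 120 − 48 = 72.

72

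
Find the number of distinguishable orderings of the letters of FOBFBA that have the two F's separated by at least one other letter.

120

There are 6!/(2!·2!) = 180 arrangements of FOBFBA in total.
Arrangements with the F's together: treat FF as one letter, giving (5)!/(2!) = 60.
Subtracting, 180 − 60 = 120 arrangements keep the F's apart.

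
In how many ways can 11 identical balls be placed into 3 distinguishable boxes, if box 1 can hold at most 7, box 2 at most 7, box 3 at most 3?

By stars and bars, unrestricted non-negative solutions to x_1+…+x_3 = 11 number C(11+2,2) = 78.
Subtract solutions that violate a single cap (substitute x_i' = x_i − (cap_i+1)): x_1 ≥ 8 gives C(5,2) = 10; x_2 ≥ 8 gives C(5,2) = 10; x_3 ≥ 4 gives C(9,2) = 36. Together 56.
No two caps can be exceeded simultaneously, so the pair terms are all 0.
By inclusion–exclusion the count is 78 − 56 + 0 = 22.

22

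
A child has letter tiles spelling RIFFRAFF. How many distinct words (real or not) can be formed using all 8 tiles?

840

RIFFRAFF has 8 letters with F appearing 4 times and R appearing twice.
The number of distinct arrangements is 8!/(4!·2!) = 40320/48 = 840.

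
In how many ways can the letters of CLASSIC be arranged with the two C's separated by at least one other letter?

900

Total arrangements of CLASSIC: 7!/(2!·2!) = 1260.
If the two C's are adjacent, glue them into one block, leaving 6 items to arrange: (6)!/(2!) = 360 ways.
Subtracting, 1260 − 360 = 900 arrangements keep the C's apart.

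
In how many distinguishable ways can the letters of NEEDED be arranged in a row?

60

The 6 letters of NEEDED have repeats: D appearing twice and E appearing 3 times.
The number of distinct arrangements is 6!/(3!·2!) = 720/12 = 60.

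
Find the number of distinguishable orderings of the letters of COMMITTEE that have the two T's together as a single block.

10080

Treat the 2 copies of T as a single block. The multiset to arrange is then {TT, C, E, E, I, M, M, O}, 8 items in all.
That gives (8)!/(2!·2!) = 10080 arrangements.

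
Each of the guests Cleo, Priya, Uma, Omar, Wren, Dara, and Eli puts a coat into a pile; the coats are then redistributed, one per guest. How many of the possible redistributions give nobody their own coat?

1854

This is the derangement count D_7: permutations of 7 items with no fixed point.
By inclusion–exclusion this is Σ_{j=0}^{7} (−1)^j C(7,j)·(7−j)!.
Computing: 5040 − 5040 + 2520 − 840 + 210 − 42 + 7 − 1 = 1854.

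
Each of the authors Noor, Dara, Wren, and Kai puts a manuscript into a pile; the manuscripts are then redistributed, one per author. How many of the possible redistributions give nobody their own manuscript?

9

Count assignments avoiding every fixed point. For any j of the 4 authors fixed to their own manuscript, the other 4−j can be arranged in (4−j)! ways.
By inclusion–exclusion this is Σ_{j=0}^{4} (−1)^j C(4,j)·(4−j)!.
Computing: 24 − 24 + 12 − 4 + 1 = 9.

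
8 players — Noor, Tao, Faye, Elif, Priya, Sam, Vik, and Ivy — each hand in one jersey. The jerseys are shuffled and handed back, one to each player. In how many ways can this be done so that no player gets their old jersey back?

Count assignments avoiding every fixed point. For any j of the 8 players fixed to their old jersey, the other 8−j can be arranged in (8−j)! ways.
By inclusion–exclusion this is Σ_{j=0}^{8} (−1)^j C(8,j)·(8−j)!.
Computing: 40320 − 40320 + 20160 − 6720 + 1680 − 336 + 56 − 8 + 1 = 14833.

14833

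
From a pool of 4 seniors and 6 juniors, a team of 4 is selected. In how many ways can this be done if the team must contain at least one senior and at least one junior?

194

With no constraint there are C(10,4) = 210 possible selections.
Selections missing a whole group: no seniors → C(6,4) = 15; no juniors → C(4,4) = 1.
Both groups omitted at once is impossible, so 210 − 16 = 194.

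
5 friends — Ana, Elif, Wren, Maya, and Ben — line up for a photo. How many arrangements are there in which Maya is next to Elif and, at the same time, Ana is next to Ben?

Treat {Maya,Elif} as one block (2 orders) and {Ana,Ben} as another (2 orders).
That leaves 3 units to arrange: 2 × 2 × 3! = 4 × 6 = 24.

24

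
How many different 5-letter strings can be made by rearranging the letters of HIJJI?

HIJJI has 5 letters with I appearing twice and J appearing twice.
Dividing 5! = 120 by 2!·2! = 4 for the repeated letters gives 30.

30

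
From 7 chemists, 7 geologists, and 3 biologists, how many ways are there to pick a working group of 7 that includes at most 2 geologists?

Split by how many geologists are chosen (0 through 2).
Sum: C(7,0)·C(10,7) + C(7,1)·C(10,6) + C(7,2)·C(10,5) = 120 + 1470 + 5292 = 6882.

6882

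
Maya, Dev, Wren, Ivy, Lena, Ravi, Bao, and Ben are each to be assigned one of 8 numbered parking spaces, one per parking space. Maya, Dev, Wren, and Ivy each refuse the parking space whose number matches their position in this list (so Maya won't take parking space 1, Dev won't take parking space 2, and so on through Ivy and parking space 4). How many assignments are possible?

24024

Let Aᵢ (for 1 ≤ i ≤ 4) be the placements that put person i in their forbidden parking space. Any j of these fix j positions, leaving (8−j)! ways to fill the rest, and there are C(4,j) ways to pick which j.
By inclusion–exclusion, the number of valid placements is Σ_{j=0}^{4} (−1)^j C(4,j)·(8−j)!.
Computing: 40320 − 20160 + 4320 − 480 + 24 = 24024.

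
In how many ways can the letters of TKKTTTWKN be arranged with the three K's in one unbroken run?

210

Treat the 3 copies of K as a single block. The multiset to arrange is then {KKK, N, T, T, T, T, W}, 7 items in all.
That gives (7)!/(4!) = 210 arrangements.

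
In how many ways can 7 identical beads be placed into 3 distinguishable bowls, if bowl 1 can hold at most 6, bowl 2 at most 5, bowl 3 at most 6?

Without the upper bounds there are C(9,2) = 36 ways to split 7 among 3 bowls.
Subtract solutions that violate a single cap (substitute x_i' = x_i − (cap_i+1)): x_1 ≥ 7 gives C(2,2) = 1; x_2 ≥ 6 gives C(3,2) = 3; x_3 ≥ 7 gives C(2,2) = 1. Together 5.
No two caps can be exceeded simultaneously, so the pair terms are all 0.
By inclusion–exclusion the count is 36 − 5 + 0 = 31.

31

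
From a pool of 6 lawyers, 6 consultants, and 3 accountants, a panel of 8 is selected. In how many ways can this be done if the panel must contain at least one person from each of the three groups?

5922

Unrestricted: C(15,8) = 6435 ways to pick any 8 of the 15.
Subtract selections that omit an entire group: no lawyers → C(9,8) = 9; no consultants → C(9,8) = 9; no accountants → C(12,8) = 495.
Add back selections omitting two groups (i.e. drawn from a single group): C(6,8) + C(6,8) + C(3,8) = 0.
By inclusion–exclusion: 6435 − 513 + 0 = 5922.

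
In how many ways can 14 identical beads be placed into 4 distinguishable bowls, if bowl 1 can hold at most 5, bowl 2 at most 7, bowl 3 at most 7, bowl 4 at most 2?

By stars and bars, unrestricted non-negative solutions to x_1+…+x_4 = 14 number C(14+3,3) = 680.
Subtract solutions that violate a single cap (substitute x_i' = x_i − (cap_i+1)): x_1 ≥ 6 gives C(11,3) = 165; x_2 ≥ 8 gives C(9,3) = 84; x_3 ≥ 8 gives C(9,3) = 84; x_4 ≥ 3 gives C(14,3) = 364. Together 697.
Add back pairs where two caps are both exceeded: 1 + 1 + 56 + 0 + 20 + 20 = 98.
By inclusion–exclusion the count is 680 − 697 + 98 = 81.

81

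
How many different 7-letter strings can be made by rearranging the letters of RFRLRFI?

420

Letter multiplicities in RFRLRFI: F×2, I×1, L×1, R×3.
The number of distinct arrangements is 7!/(3!·2!) = 5040/12 = 420.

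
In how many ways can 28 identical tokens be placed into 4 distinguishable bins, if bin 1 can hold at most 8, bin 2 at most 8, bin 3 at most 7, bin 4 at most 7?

Without the upper bounds there are C(31,3) = 4495 ways to split 28 among 4 bins.
Subtract solutions that violate a single cap (substitute x_i' = x_i − (cap_i+1)): x_1 ≥ 9 gives C(22,3) = 1540; x_2 ≥ 9 gives C(22,3) = 1540; x_3 ≥ 8 gives C(23,3) = 1771; x_4 ≥ 8 gives C(23,3) = 1771. Together 6622.
Add back pairs where two caps are both exceeded: 286 + 364 + 364 + 364 + 364 + 455 = 2197.
Subtract triples: 10 + 10 + 20 + 20 = 60.
By inclusion–exclusion the count is 4495 − 6622 + 2197 − 60 = 10.

10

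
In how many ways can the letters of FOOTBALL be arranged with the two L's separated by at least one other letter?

7560

Total arrangements of FOOTBALL: 8!/(2!·2!) = 10080.
If the two L's are adjacent, glue them into one block, leaving 7 items to arrange: (7)!/(2!) = 2520 ways.
Subtracting, 10080 − 2520 = 7560 arrangements keep the L's apart.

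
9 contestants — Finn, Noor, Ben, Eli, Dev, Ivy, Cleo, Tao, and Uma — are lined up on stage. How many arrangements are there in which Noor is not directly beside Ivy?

Of the 9! = 362880 arrangements, those with Noor and Ivy adjacent number 2 × 8! = 80640 (treat the pair as a block with 2 internal orders).
Complementary counting: 362880 − 80640 = 282240.

282240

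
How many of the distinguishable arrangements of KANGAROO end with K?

Fix K in the last position and arrange the remaining 7 letters.
Those 7 letters have A appearing twice and O appearing twice, giving (7)!/(2!·2!) = 1260.

1260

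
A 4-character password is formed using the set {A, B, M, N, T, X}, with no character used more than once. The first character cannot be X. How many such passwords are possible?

The first character has 6−1 = 5 choices (anything except X).
The remaining 3 characters are filled from the other 5 symbols without repetition: 5 × 4 × 3 = 60.
Total: 5 × 60 = 300.

300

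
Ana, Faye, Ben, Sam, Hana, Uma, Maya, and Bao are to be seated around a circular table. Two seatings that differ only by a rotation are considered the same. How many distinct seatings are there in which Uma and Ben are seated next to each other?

Glue Uma and Ben into a block (2 internal orders). Seating 7 units around a circle gives (6)! arrangements.
So 2 × (6)! = 2 × 720 = 1440.

1440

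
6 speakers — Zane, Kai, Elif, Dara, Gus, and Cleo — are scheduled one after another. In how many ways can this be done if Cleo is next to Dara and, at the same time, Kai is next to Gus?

96

Treat {Cleo,Dara} as one block (2 orders) and {Kai,Gus} as another (2 orders).
That leaves 4 units to arrange: 2 × 2 × 4! = 4 × 24 = 96.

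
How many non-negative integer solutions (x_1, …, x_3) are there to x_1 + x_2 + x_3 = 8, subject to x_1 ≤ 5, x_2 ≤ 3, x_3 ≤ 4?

14

Without the upper bounds there are C(10,2) = 45 ways to split 8 among 3 variables.
Subtract solutions that violate a single cap (substitute x_i' = x_i − (cap_i+1)): x_1 ≥ 6 gives C(4,2) = 6; x_2 ≥ 4 gives C(6,2) = 15; x_3 ≥ 5 gives C(5,2) = 10. Together 31.
No two caps can be exceeded simultaneously, so the pair terms are all 0.
By inclusion–exclusion the count is 45 − 31 + 0 = 14.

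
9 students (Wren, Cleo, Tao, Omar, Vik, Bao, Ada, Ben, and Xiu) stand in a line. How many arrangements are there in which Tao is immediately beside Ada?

Place the 7 others and the Tao-Ada pair as 8 objects in a line; the pair has 2 internal arrangements.
So the count is 2·(8)! = 80640.

80640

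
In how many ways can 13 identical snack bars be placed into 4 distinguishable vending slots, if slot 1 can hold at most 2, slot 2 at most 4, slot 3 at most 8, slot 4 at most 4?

By stars and bars, unrestricted non-negative solutions to x_1+…+x_4 = 13 number C(13+3,3) = 560.
Subtract solutions that violate a single cap (substitute x_i' = x_i − (cap_i+1)): x_1 ≥ 3 gives C(13,3) = 286; x_2 ≥ 5 gives C(11,3) = 165; x_3 ≥ 9 gives C(7,3) = 35; x_4 ≥ 5 gives C(11,3) = 165. Together 651.
Add back pairs where two caps are both exceeded: 56 + 4 + 56 + 0 + 20 + 0 = 136.
Subtract triples: 0 + 1 + 0 + 0 = 1.
By inclusion–exclusion the count is 560 − 651 + 136 − 1 = 44.

44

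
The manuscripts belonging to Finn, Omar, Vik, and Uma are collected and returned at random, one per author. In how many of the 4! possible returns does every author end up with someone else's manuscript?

Count assignments avoiding every fixed point. For any j of the 4 authors fixed to their own manuscript, the other 4−j can be arranged in (4−j)! ways.
By inclusion–exclusion this is Σ_{j=0}^{4} (−1)^j C(4,j)·(4−j)!.
Computing: 24 − 24 + 12 − 4 + 1 = 9.

9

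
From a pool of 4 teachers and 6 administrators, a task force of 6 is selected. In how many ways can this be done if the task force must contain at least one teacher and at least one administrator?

209

With no constraint there are C(10,6) = 210 possible selections.
Selections missing a whole group: no teachers → C(6,6) = 1; no administrators → C(4,6) = 0.
Both groups omitted at once is impossible, so 210 − 1 = 209.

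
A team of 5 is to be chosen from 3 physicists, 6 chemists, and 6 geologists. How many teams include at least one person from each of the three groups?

With no constraint there are C(15,5) = 3003 possible selections.
Subtract selections that omit an entire group: no physicists → C(12,5) = 792; no chemists → C(9,5) = 126; no geologists → C(9,5) = 126.
Add back selections omitting two groups (i.e. drawn from a single group): C(3,5) + C(6,5) + C(6,5) = 12.
By inclusion–exclusion: 3003 − 1044 + 12 = 1971.

1971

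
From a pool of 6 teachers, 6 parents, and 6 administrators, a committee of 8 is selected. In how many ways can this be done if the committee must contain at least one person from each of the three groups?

Unrestricted: C(18,8) = 43758 ways to pick any 8 of the 18.
Selections missing a whole group: no teachers → C(12,8) = 495; no parents → C(12,8) = 495; no administrators → C(12,8) = 495.
Add back selections omitting two groups (i.e. drawn from a single group): C(6,8) + C(6,8) + C(6,8) = 0.
By inclusion–exclusion: 43758 − 1485 + 0 = 42273.

42273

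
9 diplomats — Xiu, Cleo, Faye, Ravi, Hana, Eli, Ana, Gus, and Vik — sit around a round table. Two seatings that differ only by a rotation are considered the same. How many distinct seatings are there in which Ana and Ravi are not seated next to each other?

All circular seatings of 9 people number (8)! = 40320.
Those with Ana next to Ravi: fuse the pair into one unit and seat 8 units around a circle — 2·(7)! = 10080.
Subtracting, 40320 − 10080 = 30240.

30240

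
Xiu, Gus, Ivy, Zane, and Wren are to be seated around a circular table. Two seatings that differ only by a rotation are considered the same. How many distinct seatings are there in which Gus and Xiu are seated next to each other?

12

Treat {Gus, Xiu} as one unit (2 internal orders) and seat the resulting 4 units around the table: (3)! circular arrangements.
So 2 × (3)! = 2 × 6 = 12.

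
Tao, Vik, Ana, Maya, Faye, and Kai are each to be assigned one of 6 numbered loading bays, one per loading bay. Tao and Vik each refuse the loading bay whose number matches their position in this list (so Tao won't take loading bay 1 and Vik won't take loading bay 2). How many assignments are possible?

504

Let Aᵢ (for i ∈ {1, 2}) be the placements that put person i in their forbidden loading bay. Any j of these fix j positions, leaving (6−j)! ways to fill the rest, and there are C(2,j) ways to pick which j.
By inclusion–exclusion, the number of valid placements is Σ_{j=0}^{2} (−1)^j C(2,j)·(6−j)!.
Computing: 720 − 240 + 24 = 504.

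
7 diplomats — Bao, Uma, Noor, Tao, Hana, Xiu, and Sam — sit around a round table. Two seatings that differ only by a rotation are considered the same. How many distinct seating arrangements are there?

720

Around a circle, 7 distinct people have 7!/7 = (6)! = 720 rotationally distinct seatings.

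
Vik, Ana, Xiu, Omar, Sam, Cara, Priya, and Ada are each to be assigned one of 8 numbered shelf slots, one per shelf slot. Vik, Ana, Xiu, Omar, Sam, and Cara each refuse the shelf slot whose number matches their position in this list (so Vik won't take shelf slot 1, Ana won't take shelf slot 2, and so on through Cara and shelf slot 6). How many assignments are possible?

18806

Let Aᵢ (for 1 ≤ i ≤ 6) be the placements that put person i in their forbidden shelf slot. Any j of these fix j positions, leaving (8−j)! ways to fill the rest, and there are C(6,j) ways to pick which j.
By inclusion–exclusion, the number of valid placements is Σ_{j=0}^{6} (−1)^j C(6,j)·(8−j)!.
Computing: 40320 − 30240 + 10800 − 2400 + 360 − 36 + 2 = 18806.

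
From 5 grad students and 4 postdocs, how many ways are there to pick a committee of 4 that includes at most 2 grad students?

81

Split by how many grad students are chosen (0 through 2).
Sum: C(5,0)·C(4,4) + C(5,1)·C(4,3) + C(5,2)·C(4,2) = 1 + 20 + 60 = 81.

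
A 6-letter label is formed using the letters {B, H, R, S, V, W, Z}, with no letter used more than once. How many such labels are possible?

5040

With no repetition, fill the 6 letters in order: 7 choices, then 6, down to 2.
7 × 6 × 5 × 4 × 3 × 2 = 5040.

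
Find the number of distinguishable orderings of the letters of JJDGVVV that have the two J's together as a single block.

120

Treat the 2 copies of J as a single block. The multiset to arrange is then {JJ, D, G, V, V, V}, 6 items in all.
That gives (6)!/(3!) = 120 arrangements.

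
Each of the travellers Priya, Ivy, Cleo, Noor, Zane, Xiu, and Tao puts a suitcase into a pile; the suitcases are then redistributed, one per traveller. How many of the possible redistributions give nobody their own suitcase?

1854

Let Aᵢ be the assignments in which traveller i gets their own suitcase. We want the size of the complement of A₁∪…∪A_7.
By inclusion–exclusion this is Σ_{j=0}^{7} (−1)^j C(7,j)·(7−j)!.
Computing: 5040 − 5040 + 2520 − 840 + 210 − 42 + 7 − 1 = 1854.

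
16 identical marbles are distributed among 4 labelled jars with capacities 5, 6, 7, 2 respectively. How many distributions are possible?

31

By stars and bars, unrestricted non-negative solutions to x_1+…+x_4 = 16 number C(16+3,3) = 969.
Subtract solutions that violate a single cap (substitute x_i' = x_i − (cap_i+1)): x_1 ≥ 6 gives C(13,3) = 286; x_2 ≥ 7 gives C(12,3) = 220; x_3 ≥ 8 gives C(11,3) = 165; x_4 ≥ 3 gives C(16,3) = 560. Together 1231.
Add back pairs where two caps are both exceeded: 20 + 10 + 120 + 4 + 84 + 56 = 294.
Subtract triples: 0 + 1 + 0 + 0 = 1.
By inclusion–exclusion the count is 969 − 1231 + 294 − 1 = 31.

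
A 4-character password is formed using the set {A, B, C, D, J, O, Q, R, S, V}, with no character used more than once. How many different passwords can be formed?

5040

Choose and order 4 of the 10 symbols: the first character has 10 options, the next 9, then 8, 7.
That product is 10 × 9 × 8 × 7 = 5040.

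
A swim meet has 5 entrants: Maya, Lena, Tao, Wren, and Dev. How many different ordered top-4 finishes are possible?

120

There are 5 choices for 1st place, 4 for 2nd, and so on down to 2 for position 4.
That gives 5 × 4 × 3 × 2 = 120.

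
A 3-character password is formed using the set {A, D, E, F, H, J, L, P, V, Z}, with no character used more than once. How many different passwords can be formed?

720

Choose and order 3 of the 10 symbols: the first character has 10 options, the next 9, then 8.
That product is 10 × 9 × 8 = 720.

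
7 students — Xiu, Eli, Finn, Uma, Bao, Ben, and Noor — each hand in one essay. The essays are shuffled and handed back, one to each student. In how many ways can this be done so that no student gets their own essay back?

1854

This is the derangement count D_7: permutations of 7 items with no fixed point.
By inclusion–exclusion this is Σ_{j=0}^{7} (−1)^j C(7,j)·(7−j)!.
Computing: 5040 − 5040 + 2520 − 840 + 210 − 42 + 7 − 1 = 1854.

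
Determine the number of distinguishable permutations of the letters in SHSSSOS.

The 7 letters of SHSSSOS have repeats: S appearing 5 times.
So there are 7! / (5!) = 42 distinguishable arrangements.

42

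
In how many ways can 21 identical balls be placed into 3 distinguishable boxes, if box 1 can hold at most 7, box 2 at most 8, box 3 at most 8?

6

Ignoring the caps, the number of non-negative solutions to x_1+…+x_3 = 21 is C(23,2) = 253.
Subtract solutions that violate a single cap (substitute x_i' = x_i − (cap_i+1)): x_1 ≥ 8 gives C(15,2) = 105; x_2 ≥ 9 gives C(14,2) = 91; x_3 ≥ 9 gives C(14,2) = 91. Together 287.
Add back pairs where two caps are both exceeded: 15 + 15 + 10 = 40.
By inclusion–exclusion the count is 253 − 287 + 40 = 6.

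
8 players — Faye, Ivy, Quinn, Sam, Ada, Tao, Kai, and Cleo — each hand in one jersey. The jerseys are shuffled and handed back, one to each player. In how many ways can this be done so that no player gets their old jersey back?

This is the derangement count D_8: permutations of 8 items with no fixed point.
By inclusion–exclusion this is Σ_{j=0}^{8} (−1)^j C(8,j)·(8−j)!.
Computing: 40320 − 40320 + 20160 − 6720 + 1680 − 336 + 56 − 8 + 1 = 14833.

14833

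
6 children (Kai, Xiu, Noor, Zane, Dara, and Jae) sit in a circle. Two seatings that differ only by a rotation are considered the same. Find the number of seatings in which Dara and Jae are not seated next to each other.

72

Without the restriction there are (5)! = 120 seatings.
Seatings with Dara beside Jae: treat them as a block with 2 internal orders, giving 2 × (4)! = 48.
Subtracting, 120 − 48 = 72.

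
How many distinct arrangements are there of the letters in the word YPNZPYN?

Letter multiplicities in YPNZPYN: N×2, P×2, Y×2, Z×1.
Dividing 7! = 5040 by 2!·2!·2! = 8 for the repeated letters gives 630.

630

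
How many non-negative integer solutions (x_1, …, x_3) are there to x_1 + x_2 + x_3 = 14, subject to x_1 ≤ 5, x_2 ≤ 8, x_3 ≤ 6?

By stars and bars, unrestricted non-negative solutions to x_1+…+x_3 = 14 number C(14+2,2) = 120.
Subtract solutions that violate a single cap (substitute x_i' = x_i − (cap_i+1)): x_1 ≥ 6 gives C(10,2) = 45; x_2 ≥ 9 gives C(7,2) = 21; x_3 ≥ 7 gives C(9,2) = 36. Together 102.
Add back pairs where two caps are both exceeded: 0 + 3 + 0 = 3.
By inclusion–exclusion the count is 120 − 102 + 3 = 21.

21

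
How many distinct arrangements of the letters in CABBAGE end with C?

180

With the last slot taken by C, it remains to arrange the other 6 letters (ABBAGE).
Those 6 letters have A appearing twice and B appearing twice, giving (6)!/(2!·2!) = 180.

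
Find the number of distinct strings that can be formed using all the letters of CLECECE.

140

The 7 letters of CLECECE have repeats: C appearing 3 times and E appearing 3 times.
The number of distinct arrangements is 7!/(3!·3!) = 5040/36 = 140.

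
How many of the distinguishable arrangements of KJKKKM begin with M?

With the first slot taken by M, it remains to arrange the other 5 letters (KJKKK).
Those 5 letters have K appearing 4 times, giving (5)!/(4!) = 5.

5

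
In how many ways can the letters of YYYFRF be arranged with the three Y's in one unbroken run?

12

Treat the 3 copies of Y as a single block. The multiset to arrange is then {YYY, F, F, R}, 4 items in all.
That gives (4)!/(2!) = 12 arrangements.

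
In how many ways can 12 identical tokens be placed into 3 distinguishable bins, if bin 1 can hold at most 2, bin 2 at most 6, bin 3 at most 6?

6

Ignoring the caps, the number of non-negative solutions to x_1+…+x_3 = 12 is C(14,2) = 91.
Subtract solutions that violate a single cap (substitute x_i' = x_i − (cap_i+1)): x_1 ≥ 3 gives C(11,2) = 55; x_2 ≥ 7 gives C(7,2) = 21; x_3 ≥ 7 gives C(7,2) = 21. Together 97.
Add back pairs where two caps are both exceeded: 6 + 6 + 0 = 12.
By inclusion–exclusion the count is 91 − 97 + 12 = 6.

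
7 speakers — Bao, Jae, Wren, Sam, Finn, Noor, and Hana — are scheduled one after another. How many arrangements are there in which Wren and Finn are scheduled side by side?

1440

Glue Wren and Finn into one block (2 internal orders), leaving 6 units to arrange in a row.
That gives 2 × 6! = 2 × 720 = 1440.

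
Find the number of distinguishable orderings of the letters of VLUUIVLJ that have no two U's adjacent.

There are 8!/(2!·2!·2!) = 5040 arrangements of VLUUIVLJ in total.
Arrangements with the U's together: treat UU as one letter, giving (7)!/(2!·2!) = 1260.
Subtracting, 5040 − 1260 = 3780 arrangements keep the U's apart.

3780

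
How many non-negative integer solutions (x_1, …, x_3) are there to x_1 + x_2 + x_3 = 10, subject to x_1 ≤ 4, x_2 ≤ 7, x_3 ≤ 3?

By stars and bars, unrestricted non-negative solutions to x_1+…+x_3 = 10 number C(10+2,2) = 66.
Subtract solutions that violate a single cap (substitute x_i' = x_i − (cap_i+1)): x_1 ≥ 5 gives C(7,2) = 21; x_2 ≥ 8 gives C(4,2) = 6; x_3 ≥ 4 gives C(8,2) = 28. Together 55.
Add back pairs where two caps are both exceeded: 0 + 3 + 0 = 3.
By inclusion–exclusion the count is 66 − 55 + 3 = 14.

14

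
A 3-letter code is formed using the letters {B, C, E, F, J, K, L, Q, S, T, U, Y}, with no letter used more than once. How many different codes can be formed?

1320

Choose and order 3 of the 12 symbols: the first letter has 12 options, the next 11, then 10.
12 × 11 × 10 = 1320.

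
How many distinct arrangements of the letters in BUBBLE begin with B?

60

Fix B in the first position and arrange the remaining 5 letters.
Those 5 letters have B appearing twice, giving (5)!/(2!) = 60.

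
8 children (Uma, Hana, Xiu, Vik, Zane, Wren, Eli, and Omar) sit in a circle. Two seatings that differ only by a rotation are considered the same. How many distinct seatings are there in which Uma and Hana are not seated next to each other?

All circular seatings of 8 people number (7)! = 5040.
Seatings with Uma beside Hana: treat them as a block with 2 internal orders, giving 2 × (6)! = 1440.
Subtracting, 5040 − 1440 = 3600.

3600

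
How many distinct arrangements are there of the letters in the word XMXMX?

10

The 5 letters of XMXMX have repeats: M appearing twice and X appearing 3 times.
The number of distinct arrangements is 5!/(3!·2!) = 120/12 = 10.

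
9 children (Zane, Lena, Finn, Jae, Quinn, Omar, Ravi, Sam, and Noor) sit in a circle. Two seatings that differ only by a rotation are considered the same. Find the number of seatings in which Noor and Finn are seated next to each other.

10080

Glue Noor and Finn into a block (2 internal orders). Seating 8 units around a circle gives (7)! arrangements.
So 2 × (7)! = 2 × 5040 = 10080.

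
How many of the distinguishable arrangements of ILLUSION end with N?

1260

With the last slot taken by N, it remains to arrange the other 7 letters (ILLUSIO).
Those 7 letters have I appearing twice and L appearing twice, giving (7)!/(2!·2!) = 1260.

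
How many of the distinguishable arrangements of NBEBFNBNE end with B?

With the last slot taken by B, it remains to arrange the other 8 letters (NEBFNBNE).
Those 8 letters have B appearing twice, E appearing twice, and N appearing 3 times, giving (8)!/(3!·2!·2!) = 1680.

1680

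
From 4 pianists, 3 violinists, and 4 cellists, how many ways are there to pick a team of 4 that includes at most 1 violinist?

238

Split by how many violinists are chosen (0 through 1).
Sum: C(3,0)·C(8,4) + C(3,1)·C(8,3) = 70 + 168 = 238.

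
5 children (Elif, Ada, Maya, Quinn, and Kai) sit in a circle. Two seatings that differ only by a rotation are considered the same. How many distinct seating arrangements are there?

Around a circle, 5 distinct people have 5!/5 = (4)! = 24 rotationally distinct seatings.

24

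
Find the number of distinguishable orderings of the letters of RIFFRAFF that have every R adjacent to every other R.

210

Treat the 2 copies of R as a single block. The multiset to arrange is then {RR, A, F, F, F, F, I}, 7 items in all.
That gives (7)!/(4!) = 210 arrangements.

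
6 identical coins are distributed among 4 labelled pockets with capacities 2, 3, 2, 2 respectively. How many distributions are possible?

Ignoring the caps, the number of non-negative solutions to x_1+…+x_4 = 6 is C(9,3) = 84.
Subtract solutions that violate a single cap (substitute x_i' = x_i − (cap_i+1)): x_1 ≥ 3 gives C(6,3) = 20; x_2 ≥ 4 gives C(5,3) = 10; x_3 ≥ 3 gives C(6,3) = 20; x_4 ≥ 3 gives C(6,3) = 20. Together 70.
Add back pairs where two caps are both exceeded: 0 + 1 + 1 + 0 + 0 + 1 = 3.
By inclusion–exclusion the count is 84 − 70 + 3 = 17.

17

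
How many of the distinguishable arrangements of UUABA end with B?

6

With the last slot taken by B, it remains to arrange the other 4 letters (UUAA).
Those 4 letters have A appearing twice and U appearing twice, giving (4)!/(2!·2!) = 6.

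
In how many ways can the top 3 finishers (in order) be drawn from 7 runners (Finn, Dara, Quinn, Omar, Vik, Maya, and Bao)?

There are 7 choices for 1st place, 6 for 2nd, and 5 for 3rd.
That gives 7 × 6 × 5 = 210.

210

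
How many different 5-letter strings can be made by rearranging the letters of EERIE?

EERIE has 5 letters with E appearing 3 times.
The number of distinct arrangements is 5!/(3!) = 120/6 = 20.

20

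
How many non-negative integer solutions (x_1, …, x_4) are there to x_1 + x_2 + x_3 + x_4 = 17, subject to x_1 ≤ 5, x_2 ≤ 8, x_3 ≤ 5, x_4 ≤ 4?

By stars and bars, unrestricted non-negative solutions to x_1+…+x_4 = 17 number C(17+3,3) = 1140.
Subtract solutions that violate a single cap (substitute x_i' = x_i − (cap_i+1)): x_1 ≥ 6 gives C(14,3) = 364; x_2 ≥ 9 gives C(11,3) = 165; x_3 ≥ 6 gives C(14,3) = 364; x_4 ≥ 5 gives C(15,3) = 455. Together 1348.
Add back pairs where two caps are both exceeded: 10 + 56 + 84 + 10 + 20 + 84 = 264.
Subtract triples: 0 + 0 + 1 + 0 = 1.
By inclusion–exclusion the count is 1140 − 1348 + 264 − 1 = 55.

55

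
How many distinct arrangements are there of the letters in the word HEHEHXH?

105

Letter multiplicities in HEHEHXH: E×2, H×4, X×1.
So there are 7! / (4!·2!) = 105 distinguishable arrangements.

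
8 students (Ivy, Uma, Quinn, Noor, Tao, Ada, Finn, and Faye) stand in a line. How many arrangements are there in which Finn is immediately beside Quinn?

10080

Glue Finn and Quinn into one block (2 internal orders), leaving 7 units to arrange in a row.
So the count is 2·(7)! = 10080.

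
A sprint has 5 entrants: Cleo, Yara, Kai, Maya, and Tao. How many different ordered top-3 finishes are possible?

This is an ordered selection of 3 from 5: P(5,3).
That gives 5 × 4 × 3 = 60.

60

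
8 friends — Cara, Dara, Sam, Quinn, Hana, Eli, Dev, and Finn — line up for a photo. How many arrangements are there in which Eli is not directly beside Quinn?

Of the 8! = 40320 arrangements, those with Eli and Quinn adjacent number 2 × 7! = 10080 (treat the pair as a block with 2 internal orders).
Complementary counting: 40320 − 10080 = 30240.

30240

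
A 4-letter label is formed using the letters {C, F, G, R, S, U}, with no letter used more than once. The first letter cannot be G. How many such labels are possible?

The first letter has 6−1 = 5 choices (anything except G).
The remaining 3 letters are filled from the other 5 symbols without repetition: 5 × 4 × 3 = 60.
Total: 5 × 60 = 300.

300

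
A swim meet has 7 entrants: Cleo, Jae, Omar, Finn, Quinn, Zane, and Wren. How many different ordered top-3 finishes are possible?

There are 7 choices for 1st place, 6 for 2nd, and 5 for 3rd.
That gives 7 × 6 × 5 = 210.

210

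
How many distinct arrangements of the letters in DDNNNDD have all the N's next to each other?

5

Treat the 3 copies of N as a single block. The multiset to arrange is then {NNN, D, D, D, D}, 5 items in all.
That gives (5)!/(4!) = 5 arrangements.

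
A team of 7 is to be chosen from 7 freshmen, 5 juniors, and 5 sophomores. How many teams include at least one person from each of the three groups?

Total 7-person selections from all 17: C(17,7) = 19448.
Selections missing a whole group: no freshmen → C(10,7) = 120; no juniors → C(12,7) = 792; no sophomores → C(12,7) = 792.
Add back selections omitting two groups (i.e. drawn from a single group): C(7,7) + C(5,7) + C(5,7) = 1.
By inclusion–exclusion: 19448 − 1704 + 1 = 17745.

17745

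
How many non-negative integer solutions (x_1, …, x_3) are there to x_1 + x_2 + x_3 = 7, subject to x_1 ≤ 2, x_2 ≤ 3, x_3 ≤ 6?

Ignoring the caps, the number of non-negative solutions to x_1+…+x_3 = 7 is C(9,2) = 36.
Subtract solutions that violate a single cap (substitute x_i' = x_i − (cap_i+1)): x_1 ≥ 3 gives C(6,2) = 15; x_2 ≥ 4 gives C(5,2) = 10; x_3 ≥ 7 gives C(2,2) = 1. Together 26.
Add back pairs where two caps are both exceeded: 1 + 0 + 0 = 1.
By inclusion–exclusion the count is 36 − 26 + 1 = 11.

11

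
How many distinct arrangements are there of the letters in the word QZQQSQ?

QZQQSQ has 6 letters with Q appearing 4 times.
The number of distinct arrangements is 6!/(4!) = 720/24 = 30.

30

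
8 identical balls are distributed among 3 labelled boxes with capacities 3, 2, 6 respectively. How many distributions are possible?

By stars and bars, unrestricted non-negative solutions to x_1+…+x_3 = 8 number C(8+2,2) = 45.
Subtract solutions that violate a single cap (substitute x_i' = x_i − (cap_i+1)): x_1 ≥ 4 gives C(6,2) = 15; x_2 ≥ 3 gives C(7,2) = 21; x_3 ≥ 7 gives C(3,2) = 3. Together 39.
Add back pairs where two caps are both exceeded: 3 + 0 + 0 = 3.
By inclusion–exclusion the count is 45 − 39 + 3 = 9.

9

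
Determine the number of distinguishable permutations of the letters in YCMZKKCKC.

10080

The 9 letters of YCMZKKCKC have repeats: C appearing 3 times and K appearing 3 times.
The number of distinct arrangements is 9!/(3!·3!) = 362880/36 = 10080.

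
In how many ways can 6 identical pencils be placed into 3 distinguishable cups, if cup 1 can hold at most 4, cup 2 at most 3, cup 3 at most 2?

Ignoring the caps, the number of non-negative solutions to x_1+…+x_3 = 6 is C(8,2) = 28.
Subtract solutions that violate a single cap (substitute x_i' = x_i − (cap_i+1)): x_1 ≥ 5 gives C(3,2) = 3; x_2 ≥ 4 gives C(4,2) = 6; x_3 ≥ 3 gives C(5,2) = 10. Together 19.
No two caps can be exceeded simultaneously, so the pair terms are all 0.
By inclusion–exclusion the count is 28 − 19 + 0 = 9.

9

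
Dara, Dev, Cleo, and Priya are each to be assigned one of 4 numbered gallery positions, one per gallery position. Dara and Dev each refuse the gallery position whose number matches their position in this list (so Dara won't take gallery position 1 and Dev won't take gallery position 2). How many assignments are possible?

14

Let Aᵢ (for i ∈ {1, 2}) be the placements that put person i in their forbidden gallery position. Any j of these fix j positions, leaving (4−j)! ways to fill the rest, and there are C(2,j) ways to pick which j.
By inclusion–exclusion, the number of valid placements is Σ_{j=0}^{2} (−1)^j C(2,j)·(4−j)!.
Computing: 24 − 12 + 2 = 14.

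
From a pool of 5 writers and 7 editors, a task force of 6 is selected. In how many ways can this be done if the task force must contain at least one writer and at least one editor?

917

Total 6-person selections from all 12: C(12,6) = 924.
Subtract selections that omit an entire group: no writers → C(7,6) = 7; no editors → C(5,6) = 0.
Both groups omitted at once is impossible, so 924 − 7 = 917.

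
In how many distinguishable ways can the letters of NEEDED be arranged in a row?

60

The 6 letters of NEEDED have repeats: D appearing twice and E appearing 3 times.
The number of distinct arrangements is 6!/(3!·2!) = 720/12 = 60.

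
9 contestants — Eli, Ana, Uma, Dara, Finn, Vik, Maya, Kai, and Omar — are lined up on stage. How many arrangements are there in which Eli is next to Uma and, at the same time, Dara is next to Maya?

20160

Treat {Eli,Uma} as one block (2 orders) and {Dara,Maya} as another (2 orders).
That leaves 7 units to arrange: 2 × 2 × 7! = 4 × 5040 = 20160.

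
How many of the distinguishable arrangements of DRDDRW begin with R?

20

With the first slot taken by R, it remains to arrange the other 5 letters (DDDRW).
Those 5 letters have D appearing 3 times, giving (5)!/(3!) = 20.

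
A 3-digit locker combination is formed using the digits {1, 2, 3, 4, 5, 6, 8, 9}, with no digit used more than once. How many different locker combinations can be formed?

With no repetition, fill the 3 digits in order: 8 choices, then 7, down to 6.
That product is 8 × 7 × 6 = 336.

336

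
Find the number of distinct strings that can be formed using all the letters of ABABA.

10

ABABA has 5 letters with A appearing 3 times and B appearing twice.
So there are 5! / (3!·2!) = 10 distinguishable arrangements.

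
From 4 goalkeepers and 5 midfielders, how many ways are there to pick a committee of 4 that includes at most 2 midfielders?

81

Split by how many midfielders are chosen (0 through 2).
Sum: C(5,0)·C(4,4) + C(5,1)·C(4,3) + C(5,2)·C(4,2) = 1 + 20 + 60 = 81.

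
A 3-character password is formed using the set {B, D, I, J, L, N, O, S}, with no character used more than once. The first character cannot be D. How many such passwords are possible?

294

The first character has 8−1 = 7 choices (anything except D).
The remaining 2 characters are filled from the other 7 symbols without repetition: 7 × 6 = 42.
Total: 7 × 42 = 294.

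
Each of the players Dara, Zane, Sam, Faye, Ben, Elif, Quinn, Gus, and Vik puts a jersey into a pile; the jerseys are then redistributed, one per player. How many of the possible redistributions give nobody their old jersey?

133496

Let Aᵢ be the assignments in which player i gets their old jersey. We want the size of the complement of A₁∪…∪A_9.
By inclusion–exclusion this is Σ_{j=0}^{9} (−1)^j C(9,j)·(9−j)!.
Computing: 362880 − 362880 + 181440 − 60480 + 15120 − 3024 + 504 − 72 + 9 − 1 = 133496.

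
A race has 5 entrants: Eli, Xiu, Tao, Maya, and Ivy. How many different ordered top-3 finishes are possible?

This is an ordered selection of 3 from 5: P(5,3).
That gives 5 × 4 × 3 = 60.

60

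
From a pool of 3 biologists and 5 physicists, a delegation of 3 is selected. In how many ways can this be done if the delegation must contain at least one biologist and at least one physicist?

45

With no constraint there are C(8,3) = 56 possible selections.
Subtract selections that omit an entire group: no biologists → C(5,3) = 10; no physicists → C(3,3) = 1.
Both groups omitted at once is impossible, so 56 − 11 = 45.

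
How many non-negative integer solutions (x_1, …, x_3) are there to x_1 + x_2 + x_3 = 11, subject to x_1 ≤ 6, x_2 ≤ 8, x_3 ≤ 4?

29

Without the upper bounds there are C(13,2) = 78 ways to split 11 among 3 variables.
Subtract solutions that violate a single cap (substitute x_i' = x_i − (cap_i+1)): x_1 ≥ 7 gives C(6,2) = 15; x_2 ≥ 9 gives C(4,2) = 6; x_3 ≥ 5 gives C(8,2) = 28. Together 49.
No two caps can be exceeded simultaneously, so the pair terms are all 0.
By inclusion–exclusion the count is 78 − 49 + 0 = 29.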